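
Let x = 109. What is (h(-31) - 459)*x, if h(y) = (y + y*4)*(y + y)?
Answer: 997459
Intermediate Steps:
h(y) = 10*y² (h(y) = (y + 4*y)*(2*y) = (5*y)*(2*y) = 10*y²)
(h(-31) - 459)*x = (10*(-31)² - 459)*109 = (10*961 - 459)*109 = (9610 - 459)*109 = 9151*109 = 997459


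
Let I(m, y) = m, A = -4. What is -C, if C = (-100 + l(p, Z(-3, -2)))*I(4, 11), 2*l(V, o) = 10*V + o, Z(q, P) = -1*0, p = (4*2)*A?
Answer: 1040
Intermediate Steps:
p = -32 (p = (4*2)*(-4) = 8*(-4) = -32)
Z(q, P) = 0
l(V, o) = o/2 + 5*V (l(V, o) = (10*V + o)/2 = (o + 10*V)/2 = o/2 + 5*V)
C = -1040 (C = (-100 + ((½)*0 + 5*(-32)))*4 = (-100 + (0 - 160))*4 = (-100 - 160)*4 = -260*4 = -1040)
-C = -1*(-1040) = 1040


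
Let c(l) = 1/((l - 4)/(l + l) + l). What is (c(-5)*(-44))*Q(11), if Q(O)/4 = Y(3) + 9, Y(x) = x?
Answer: 21120/41 ≈ 515.12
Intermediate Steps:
Q(O) = 48 (Q(O) = 4*(3 + 9) = 4*12 = 48)
c(l) = 1/(l + (-4 + l)/(2*l)) (c(l) = 1/((-4 + l)/((2*l)) + l) = 1/((-4 + l)*(1/(2*l)) + l) = 1/((-4 + l)/(2*l) + l) = 1/(l + (-4 + l)/(2*l)))
(c(-5)*(-44))*Q(11) = ((2*(-5)/(-4 - 5 + 2*(-5)²))*(-44))*48 = ((2*(-5)/(-4 - 5 + 2*25))*(-44))*48 = ((2*(-5)/(-4 - 5 + 50))*(-44))*48 = ((2*(-5)/41)*(-44))*48 = ((2*(-5)*(1/41))*(-44))*48 = -10/41*(-44)*48 = (440/41)*48 = 21120/41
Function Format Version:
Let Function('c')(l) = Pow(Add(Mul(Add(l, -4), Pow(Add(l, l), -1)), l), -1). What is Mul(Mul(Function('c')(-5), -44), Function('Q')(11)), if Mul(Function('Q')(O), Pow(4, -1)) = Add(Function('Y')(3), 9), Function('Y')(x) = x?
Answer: Rational(21120, 41) ≈ 515.12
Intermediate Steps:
Function('Q')(O) = 48 (Function('Q')(O) = Mul(4, Add(3, 9)) = Mul(4, 12) = 48)
Function('c')(l) = Pow(Add(l, Mul(Rational(1, 2), Pow(l, -1), Add(-4, l))), -1) (Function('c')(l) = Pow(Add(Mul(Add(-4, l), Pow(Mul(2, l), -1)), l), -1) = Pow(Add(Mul(Add(-4, l), Mul(Rational(1, 2), Pow(l, -1))), l), -1) = Pow(Add(Mul(Rational(1, 2), Pow(l, -1), Add(-4, l)), l), -1) = Pow(Add(l, Mul(Rational(1, 2), Pow(l, -1), Add(-4, l))), -1))
Mul(Mul(Function('c')(-5), -44), Function('Q')(11)) = Mul(Mul(Mul(2, -5, Pow(Add(-4, -5, Mul(2, Pow(-5, 2))), -1)), -44), 48) = Mul(Mul(Mul(2, -5, Pow(Add(-4, -5, Mul(2, 25)), -1)), -44), 48) = Mul(Mul(Mul(2, -5, Pow(Add(-4, -5, 50), -1)), -44), 48) = Mul(Mul(Mul(2, -5, Pow(41, -1)), -44), 48) = Mul(Mul(Mul(2, -5, Rational(1, 41)), -44), 48) = Mul(Mul(Rational(-10, 41), -44), 48) = Mul(Rational(440, 41), 48) = Rational(21120, 41)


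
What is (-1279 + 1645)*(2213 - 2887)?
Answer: -246684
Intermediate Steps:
(-1279 + 1645)*(2213 - 2887) = 366*(-674) = -246684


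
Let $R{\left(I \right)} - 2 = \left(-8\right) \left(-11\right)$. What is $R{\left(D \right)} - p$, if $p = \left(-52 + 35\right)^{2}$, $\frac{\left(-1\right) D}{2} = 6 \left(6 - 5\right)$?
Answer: $-199$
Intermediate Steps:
$D = -12$ ($D = - 2 \cdot 6 \left(6 - 5\right) = - 2 \cdot 6 \cdot 1 = \left(-2\right) 6 = -12$)
$R{\left(I \right)} = 90$ ($R{\left(I \right)} = 2 - -88 = 2 + 88 = 90$)
$p = 289$ ($p = \left(-17\right)^{2} = 289$)
$R{\left(D \right)} - p = 90 - 289 = -199$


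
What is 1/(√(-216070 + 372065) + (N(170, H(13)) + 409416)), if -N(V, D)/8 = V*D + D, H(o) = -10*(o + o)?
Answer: 765096/585371733221 - √155995/585371733221 ≈ 1.3064e-6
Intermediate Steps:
H(o) = -20*o
N(V, D) = -8*D - 8*D*V (N(V, D) = -8*(V*D + D) = -8*(D*V + D) = -8*(D + D*V) = -8*D - 8*D*V)
1/(√(-216070 + 372065) + (N(170, H(13)) + 409416)) = 1/(√(-216070 + 372065) + (-8*(-20*13)*(1 + 170) + 409416)) = 1/(√155995 + (-8*(-260)*171 + 409416)) = 1/(√155995 + (355680 + 409416)) = 1/(√155995 + 765096) = 1/(765096 + √155995)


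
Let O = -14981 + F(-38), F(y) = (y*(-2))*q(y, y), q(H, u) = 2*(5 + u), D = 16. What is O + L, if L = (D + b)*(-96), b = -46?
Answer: -17117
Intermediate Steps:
q(H, u) = 10 + 2*u
F(y) = -2*y*(10 + 2*y) (F(y) = (y*(-2))*(10 + 2*y) = (-2*y)*(10 + 2*y) = -2*y*(10 + 2*y))
O = -19997 (O = -14981 - 4*(-38)*(5 - 38) = -14981 - 4*(-38)*(-33) = -14981 - 5016 = -19997)
L = 2880 (L = (16 - 46)*(-96) = -30*(-96) = 2880)
O + L = -19997 + 2880 = -17117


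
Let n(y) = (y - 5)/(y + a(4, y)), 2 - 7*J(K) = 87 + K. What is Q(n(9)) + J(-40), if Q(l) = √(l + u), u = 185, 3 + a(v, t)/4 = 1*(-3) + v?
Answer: -45/7 + 3*√21 ≈ 7.3192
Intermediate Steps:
a(v, t) = -24 + 4*v (a(v, t) = -12 + 4*(1*(-3) + v) = -12 + 4*(-3 + v) = -12 + (-12 + 4*v) = -24 + 4*v)
J(K) = -85/7 - K/7 (J(K) = 2/7 - (87 + K)/7 = 2/7 + (-87/7 - K/7) = -85/7 - K/7)
n(y) = (-5 + y)/(-8 + y) (n(y) = (y - 5)/(y + (-24 + 4*4)) = (-5 + y)/(y + (-24 + 16)) = (-5 + y)/(y - 8) = (-5 + y)/(-8 + y))
Q(l) = √(185 + l) (Q(l) = √(l + 185) = √(185 + l))
Q(n(9)) + J(-40) = √(185 + (-5 + 9)/(-8 + 9)) + (-85/7 - ⅐*(-40)) = √(185 + 4/1) + (-85/7 + 40/7) = √(185 + 1*4) - 45/7 = √(185 + 4) - 45/7 = √189 - 45/7 = 3*√21 - 45/7 = -45/7 + 3*√21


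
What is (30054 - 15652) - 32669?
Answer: -18267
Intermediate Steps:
(30054 - 15652) - 32669 = 14402 - 32669 = -18267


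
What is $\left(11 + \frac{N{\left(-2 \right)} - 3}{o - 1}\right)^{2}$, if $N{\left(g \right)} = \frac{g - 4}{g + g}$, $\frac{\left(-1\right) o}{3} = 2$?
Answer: $\frac{24649}{196} \approx 125.76$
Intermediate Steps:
$o = -6$ ($o = \left(-3\right) 2 = -6$)
$N{\left(g \right)} = \frac{-4 + g}{2 g}$
$\left(11 + \frac{N{\left(-2 \right)} - 3}{o - 1}\right)^{2} = \left(11 + \frac{\frac{-4 - 2}{2 \left(-2\right)} - 3}{-6 - 1}\right)^{2} = \left(11 + \frac{\frac{1}{2} \left(- \frac{1}{2}\right) \left(-6\right) - 3}{-7}\right)^{2} = \left(11 + \left(\frac{3}{2} - 3\right) \left(- \frac{1}{7}\right)\right)^{2} = \left(11 - - \frac{3}{14}\right)^{2} = \left(11 + \frac{3}{14}\right)^{2} = \left(\frac{157}{14}\right)^{2} = \frac{24649}{196}$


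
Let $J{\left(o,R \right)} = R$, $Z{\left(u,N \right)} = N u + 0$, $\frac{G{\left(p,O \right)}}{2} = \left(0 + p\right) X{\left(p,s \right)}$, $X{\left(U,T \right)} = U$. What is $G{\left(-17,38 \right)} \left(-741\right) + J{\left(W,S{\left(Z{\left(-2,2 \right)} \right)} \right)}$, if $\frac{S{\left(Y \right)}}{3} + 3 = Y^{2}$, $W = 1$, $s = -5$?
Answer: $-428259$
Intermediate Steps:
$G{\left(p,O \right)} = 2 p^{2}$ ($G{\left(p,O \right)} = 2 \left(0 + p\right) p = 2 p p = 2 p^{2}$)
$Z{\left(u,N \right)} = N u$
$S{\left(Y \right)} = -9 + 3 Y^{2}$
$G{\left(-17,38 \right)} \left(-741\right) + J{\left(W,S{\left(Z{\left(-2,2 \right)} \right)} \right)} = 2 \left(-17\right)^{2} \left(-741\right) - \left(9 - 3 \left(2 \left(-2\right)\right)^{2}\right) = 2 \cdot 289 \left(-741\right) - \left(9 - 3 \left(-4\right)^{2}\right) = 578 \left(-741\right) + \left(-9 + 3 \cdot 16\right) = -428298 + \left(-9 + 48\right) = -428298 + 39 = -428259$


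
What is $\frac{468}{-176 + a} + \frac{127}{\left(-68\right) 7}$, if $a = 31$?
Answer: $- \frac{241183}{69020} \approx -3.4944$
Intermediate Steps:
$\frac{468}{-176 + a} + \frac{127}{\left(-68\right) 7} = \frac{468}{-176 + 31} + \frac{127}{\left(-68\right) 7} = \frac{468}{-145} + \frac{127}{-476} = 468 \left(- \frac{1}{145}\right) + 127 \left(- \frac{1}{476}\right) = - \frac{468}{145} - \frac{127}{476} = - \frac{241183}{69020}$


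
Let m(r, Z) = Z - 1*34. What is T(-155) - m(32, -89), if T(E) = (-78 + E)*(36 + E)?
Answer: 27850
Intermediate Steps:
m(r, Z) = -34 + Z (m(r, Z) = Z - 34 = -34 + Z)
T(-155) - m(32, -89) = (-2808 + (-155)² - 42*(-155)) - (-34 - 89) = (-2808 + 24025 + 6510) - 1*(-123) = 27727 + 123 = 27850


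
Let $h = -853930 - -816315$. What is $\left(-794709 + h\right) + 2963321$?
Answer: $2130997$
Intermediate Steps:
$h = -37615$ ($h = -853930 + 816315 = -37615$)
$\left(-794709 + h\right) + 2963321 = \left(-794709 - 37615\right) + 2963321 = -832324 + 2963321 = 2130997$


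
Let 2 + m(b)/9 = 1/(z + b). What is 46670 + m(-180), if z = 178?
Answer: 93295/2 ≈ 46648.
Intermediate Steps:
m(b) = -18 + 9/(178 + b)
46670 + m(-180) = 46670 + 9*(-355 - 2*(-180))/(178 - 180) = 46670 + 9*(-355 + 360)/(-2) = 46670 + 9*(-½)*5 = 46670 - 45/2 = 93295/2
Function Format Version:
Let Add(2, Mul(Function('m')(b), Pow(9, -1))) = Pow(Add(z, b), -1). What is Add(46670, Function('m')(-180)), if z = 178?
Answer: Rational(93295, 2) ≈ 46648.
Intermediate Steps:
Function('m')(b) = Add(-18, Mul(9, Pow(Add(178, b), -1)))
Add(46670, Function('m')(-180)) = Add(46670, Mul(9, Pow(Add(178, -180), -1), Add(-355, Mul(-2, -180)))) = Add(46670, Mul(9, Pow(-2, -1), Add(-355, 360))) = Add(46670, Mul(9, Rational(-1, 2), 5)) = Add(46670, Rational(-45, 2)) = Rational(93295, 2)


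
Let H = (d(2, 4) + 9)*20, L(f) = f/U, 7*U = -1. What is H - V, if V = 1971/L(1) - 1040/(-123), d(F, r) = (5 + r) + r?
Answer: 613993/861 ≈ 713.12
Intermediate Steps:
U = -1/7 (U = (1/7)*(-1) = -1/7 ≈ -0.14286)
L(f) = -7*f (L(f) = f/(-1/7) = f*(-7) = -7*f)
d(F, r) = 5 + 2*r
H = 440 (H = ((5 + 2*4) + 9)*20 = ((5 + 8) + 9)*20 = (13 + 9)*20 = 22*20 = 440)
V = -235153/861 (V = 1971/((-7*1)) - 1040/(-123) = 1971/(-7) - 1040*(-1/123) = 1971*(-1/7) + 1040/123 = -1971/7 + 1040/123 = -235153/861 ≈ -273.12)
H - V = 440 - 1*(-235153/861) = 440 + 235153/861 = 613993/861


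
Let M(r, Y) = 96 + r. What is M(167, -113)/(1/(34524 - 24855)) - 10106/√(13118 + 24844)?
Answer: 2542947 - 5053*√4218/6327 ≈ 2.5429e+6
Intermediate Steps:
M(167, -113)/(1/(34524 - 24855)) - 10106/√(13118 + 24844) = (96 + 167)/(1/(34524 - 24855)) - 10106/√(13118 + 24844) = 263/(1/9669) - 10106*√4218/12654 = 263*9669 - 5053*√4218/6327 = 2542947 - 5053*√4218/6327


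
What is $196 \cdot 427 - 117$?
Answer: $83575$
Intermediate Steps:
$196 \cdot 427 - 117 = 83692 + \left(-239 + 122\right) = 83692 - 117 = 83575$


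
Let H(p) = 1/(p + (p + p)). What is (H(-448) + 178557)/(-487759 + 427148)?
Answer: -239980607/81461184 ≈ -2.9459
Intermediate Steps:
H(p) = 1/(3*p) (H(p) = 1/(p + 2*p) = 1/(3*p))
(H(-448) + 178557)/(-487759 + 427148) = ((1/3)/(-448) + 178557)/(-487759 + 427148) = ((1/3)*(-1/448) + 178557)/(-60611) = (-1/1344 + 178557)*(-1/60611) = (239980607/1344)*(-1/60611) = -239980607/81461184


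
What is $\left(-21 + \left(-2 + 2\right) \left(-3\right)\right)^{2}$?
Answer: $441$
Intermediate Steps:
$\left(-21 + \left(-2 + 2\right) \left(-3\right)\right)^{2} = \left(-21 + 0 \left(-3\right)\right)^{2} = \left(-21 + 0\right)^{2} = \left(-21\right)^{2} = 441$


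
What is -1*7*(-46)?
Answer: 322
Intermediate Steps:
-1*7*(-46) = -7*(-46) = 322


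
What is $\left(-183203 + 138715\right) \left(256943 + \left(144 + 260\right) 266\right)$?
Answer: $-16211738616$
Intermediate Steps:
$\left(-183203 + 138715\right) \left(256943 + \left(144 + 260\right) 266\right) = - 44488 \left(256943 + 404 \cdot 266\right) = - 44488 \left(256943 + 107464\right) = \left(-44488\right) 364407 = -16211738616$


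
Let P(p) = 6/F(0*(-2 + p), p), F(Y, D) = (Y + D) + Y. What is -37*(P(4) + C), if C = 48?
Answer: -3663/2 ≈ -1831.5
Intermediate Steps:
F(Y, D) = D + 2*Y (F(Y, D) = (D + Y) + Y = D + 2*Y)
P(p) = 6/p (P(p) = 6/(p + 2*(0*(-2 + p))) = 6/(p + 2*0) = 6/(p + 0) = 6/p)
-37*(P(4) + C) = -37*(6/4 + 48) = -37*(6*(1/4) + 48) = -37*(3/2 + 48) = -37*99/2 = -3663/2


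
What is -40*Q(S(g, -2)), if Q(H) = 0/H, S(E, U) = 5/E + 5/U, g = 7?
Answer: 0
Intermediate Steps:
Q(H) = 0
-40*Q(S(g, -2)) = -40*0 = 0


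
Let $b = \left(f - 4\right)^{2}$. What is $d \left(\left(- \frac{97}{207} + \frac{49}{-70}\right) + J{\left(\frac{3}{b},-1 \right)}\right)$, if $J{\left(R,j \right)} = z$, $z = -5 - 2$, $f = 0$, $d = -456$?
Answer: $\frac{1285084}{345} \approx 3724.9$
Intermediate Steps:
$b = 16$ ($b = \left(0 - 4\right)^{2} = \left(-4\right)^{2} = 16$)
$z = -7$ ($z = -5 - 2 = -7$)
$J{\left(R,j \right)} = -7$
$d \left(\left(- \frac{97}{207} + \frac{49}{-70}\right) + J{\left(\frac{3}{b},-1 \right)}\right) = - 456 \left(\left(- \frac{97}{207} + \frac{49}{-70}\right) - 7\right) = - 456 \left(\left(\left(-97\right) \frac{1}{207} + 49 \left(- \frac{1}{70}\right)\right) - 7\right) = - 456 \left(\left(- \frac{97}{207} - \frac{7}{10}\right) - 7\right) = - 456 \left(- \frac{2419}{2070} - 7\right) = \left(-456\right) \left(- \frac{16909}{2070}\right) = \frac{1285084}{345}$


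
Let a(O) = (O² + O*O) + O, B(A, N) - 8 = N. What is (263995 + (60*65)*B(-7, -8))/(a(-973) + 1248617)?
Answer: 263995/3141102 ≈ 0.084045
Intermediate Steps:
B(A, N) = 8 + N
a(O) = O + 2*O² (a(O) = (O² + O²) + O = 2*O² + O = O + 2*O²)
(263995 + (60*65)*B(-7, -8))/(a(-973) + 1248617) = (263995 + (60*65)*(8 - 8))/(-973*(1 + 2*(-973)) + 1248617) = (263995 + 3900*0)/(-973*(1 - 1946) + 1248617) = (263995 + 0)/(-973*(-1945) + 1248617) = 263995/(1892485 + 1248617) = 263995/3141102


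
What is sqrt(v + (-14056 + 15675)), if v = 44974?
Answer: 3*sqrt(5177) ≈ 215.85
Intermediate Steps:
sqrt(v + (-14056 + 15675)) = sqrt(44974 + (-14056 + 15675)) = sqrt(44974 + 1619) = sqrt(46593) = 3*sqrt(5177)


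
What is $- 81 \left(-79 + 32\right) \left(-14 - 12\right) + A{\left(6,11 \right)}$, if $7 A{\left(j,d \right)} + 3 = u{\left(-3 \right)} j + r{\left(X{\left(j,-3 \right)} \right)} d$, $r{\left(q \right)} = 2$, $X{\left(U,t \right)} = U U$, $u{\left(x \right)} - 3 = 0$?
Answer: $- \frac{692837}{7} \approx -98977.0$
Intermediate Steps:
$u{\left(x \right)} = 3$ ($u{\left(x \right)} = 3 + 0 = 3$)
$X{\left(U,t \right)} = U^{2}$
$A{\left(j,d \right)} = - \frac{3}{7} + \frac{2 d}{7} + \frac{3 j}{7}$ ($A{\left(j,d \right)} = - \frac{3}{7} + \frac{3 j + 2 d}{7} = - \frac{3}{7} + \frac{2 d + 3 j}{7} = - \frac{3}{7} + \left(\frac{2 d}{7} + \frac{3 j}{7}\right) = - \frac{3}{7} + \frac{2 d}{7} + \frac{3 j}{7}$)
$- 81 \left(-79 + 32\right) \left(-14 - 12\right) + A{\left(6,11 \right)} = - 81 \left(-79 + 32\right) \left(-14 - 12\right) + \left(- \frac{3}{7} + \frac{2}{7} \cdot 11 + \frac{3}{7} \cdot 6\right) = - 81 \left(\left(-47\right) \left(-26\right)\right) + \left(- \frac{3}{7} + \frac{22}{7} + \frac{18}{7}\right) = \left(-81\right) 1222 + \frac{37}{7} = -98982 + \frac{37}{7} = - \frac{692837}{7}$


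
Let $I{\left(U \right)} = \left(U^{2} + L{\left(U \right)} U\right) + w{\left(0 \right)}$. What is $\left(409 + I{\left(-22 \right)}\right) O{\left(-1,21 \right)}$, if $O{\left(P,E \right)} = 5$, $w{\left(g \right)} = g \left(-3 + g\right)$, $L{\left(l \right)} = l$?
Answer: $6885$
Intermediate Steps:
$I{\left(U \right)} = 2 U^{2}$ ($I{\left(U \right)} = \left(U^{2} + U U\right) + 0 \left(-3 + 0\right) = \left(U^{2} + U^{2}\right) + 0 \left(-3\right) = 2 U^{2} + 0 = 2 U^{2}$)
$\left(409 + I{\left(-22 \right)}\right) O{\left(-1,21 \right)} = \left(409 + 2 \left(-22\right)^{2}\right) 5 = \left(409 + 2 \cdot 484\right) 5 = \left(409 + 968\right) 5 = 1377 \cdot 5 = 6885$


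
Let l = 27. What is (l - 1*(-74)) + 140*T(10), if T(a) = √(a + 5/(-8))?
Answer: 101 + 175*√6 ≈ 529.66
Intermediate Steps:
T(a) = √(-5/8 + a) (T(a) = √(a + 5*(-⅛)) = √(a - 5/8) = √(-5/8 + a))
(l - 1*(-74)) + 140*T(10) = (27 - 1*(-74)) + 140*(√(-10 + 16*10)/4) = (27 + 74) + 140*(√(-10 + 160)/4) = 101 + 140*(√150/4) = 101 + 140*((5*√6)/4) = 101 + 140*(5*√6/4) = 101 + 175*√6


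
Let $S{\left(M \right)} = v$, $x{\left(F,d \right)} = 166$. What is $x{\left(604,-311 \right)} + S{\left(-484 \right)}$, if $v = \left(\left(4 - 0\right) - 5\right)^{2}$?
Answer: $167$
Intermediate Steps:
$v = 1$ ($v = \left(\left(4 + 0\right) - 5\right)^{2} = \left(4 - 5\right)^{2} = \left(-1\right)^{2} = 1$)
$S{\left(M \right)} = 1$
$x{\left(604,-311 \right)} + S{\left(-484 \right)} = 166 + 1 = 167$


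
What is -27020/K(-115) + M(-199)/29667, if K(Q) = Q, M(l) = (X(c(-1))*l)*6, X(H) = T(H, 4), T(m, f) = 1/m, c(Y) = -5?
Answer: 267209934/1137235 ≈ 234.96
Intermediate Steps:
X(H) = 1/H
M(l) = -6*l/5 (M(l) = (l/(-5))*6 = -l/5*6 = -6*l/5)
-27020/K(-115) + M(-199)/29667 = -27020/(-115) - 6/5*(-199)/29667 = -27020*(-1/115) + (1194/5)*(1/29667) = 5404/23 + 398/49445 = 267209934/1137235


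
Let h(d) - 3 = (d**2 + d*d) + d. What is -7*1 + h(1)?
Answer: -1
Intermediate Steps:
h(d) = 3 + d + 2*d**2 (h(d) = 3 + ((d**2 + d*d) + d) = 3 + ((d**2 + d**2) + d) = 3 + (2*d**2 + d) = 3 + (d + 2*d**2) = 3 + d + 2*d**2)
-7*1 + h(1) = -7*1 + (3 + 1 + 2*1**2) = -7 + (3 + 1 + 2*1) = -7 + (3 + 1 + 2) = -7 + 6 = -1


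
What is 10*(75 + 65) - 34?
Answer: 1366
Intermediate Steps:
10*(75 + 65) - 34 = 10*140 - 34 = 1400 - 34 = 1366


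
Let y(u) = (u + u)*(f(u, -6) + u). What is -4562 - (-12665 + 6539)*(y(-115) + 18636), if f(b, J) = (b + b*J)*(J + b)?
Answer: 98305975774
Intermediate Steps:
f(b, J) = (J + b)*(b + J*b) (f(b, J) = (b + J*b)*(J + b) = (J + b)*(b + J*b))
y(u) = 2*u*(u + u*(30 - 5*u)) (y(u) = (u + u)*(u*(-6 + u + (-6)**2 - 6*u) + u) = (2*u)*(u*(-6 + u + 36 - 6*u) + u) = (2*u)*(u*(30 - 5*u) + u) = (2*u)*(u + u*(30 - 5*u)) = 2*u*(u + u*(30 - 5*u)))
-4562 - (-12665 + 6539)*(y(-115) + 18636) = -4562 - (-12665 + 6539)*((-115)**2*(62 - 10*(-115)) + 18636) = -4562 - (-6126)*(13225*(62 + 1150) + 18636) = -4562 - (-6126)*(13225*1212 + 18636) = -4562 - (-6126)*(16028700 + 18636) = -4562 - (-6126)*16047336 = -4562 - 1*(-98305980336) = -4562 + 98305980336 = 98305975774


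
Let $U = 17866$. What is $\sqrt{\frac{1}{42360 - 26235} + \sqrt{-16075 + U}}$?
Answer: $\frac{\sqrt{645 + 31201875 \sqrt{199}}}{3225} \approx 6.5054$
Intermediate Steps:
$\sqrt{\frac{1}{42360 - 26235} + \sqrt{-16075 + U}} = \sqrt{\frac{1}{42360 - 26235} + \sqrt{-16075 + 17866}} = \sqrt{\frac{1}{16125} + \sqrt{1791}} = \sqrt{\frac{1}{16125} + 3 \sqrt{199}}$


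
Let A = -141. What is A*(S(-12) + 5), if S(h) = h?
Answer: 987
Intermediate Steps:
A*(S(-12) + 5) = -141*(-12 + 5) = -141*(-7) = 987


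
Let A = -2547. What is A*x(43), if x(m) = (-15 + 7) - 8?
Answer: 40752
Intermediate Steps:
x(m) = -16 (x(m) = -8 - 8 = -16)
A*x(43) = -2547*(-16) = 40752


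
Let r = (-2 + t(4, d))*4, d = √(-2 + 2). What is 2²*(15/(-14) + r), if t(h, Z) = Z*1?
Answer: -254/7 ≈ -36.286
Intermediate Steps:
d = 0 (d = √0 = 0)
t(h, Z) = Z
r = -8 (r = (-2 + 0)*4 = -2*4 = -8)
2²*(15/(-14) + r) = 2²*(15/(-14) - 8) = 4*(15*(-1/14) - 8) = 4*(-15/14 - 8) = 4*(-127/14) = -254/7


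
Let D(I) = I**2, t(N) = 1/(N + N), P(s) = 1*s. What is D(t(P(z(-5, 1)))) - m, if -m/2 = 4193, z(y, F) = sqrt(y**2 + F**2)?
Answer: 872145/104 ≈ 8386.0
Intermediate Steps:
z(y, F) = sqrt(F**2 + y**2)
P(s) = s
t(N) = 1/(2*N)
m = -8386 (m = -2*4193 = -8386)
D(t(P(z(-5, 1)))) - m = (1/(2*(sqrt(1**2 + (-5)**2))))**2 - 1*(-8386) = (1/(2*(sqrt(1 + 25))))**2 + 8386 = (1/(2*(sqrt(26))))**2 + 8386 = ((sqrt(26)/26)/2)**2 + 8386 = (sqrt(26)/52)**2 + 8386 = 1/104 + 8386 = 872145/104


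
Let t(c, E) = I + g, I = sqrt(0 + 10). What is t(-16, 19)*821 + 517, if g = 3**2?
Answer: 7906 + 821*sqrt(10) ≈ 10502.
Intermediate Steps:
g = 9
I = sqrt(10) ≈ 3.1623
t(c, E) = 9 + sqrt(10) (t(c, E) = sqrt(10) + 9 = 9 + sqrt(10))
t(-16, 19)*821 + 517 = (9 + sqrt(10))*821 + 517 = (7389 + 821*sqrt(10)) + 517 = 7906 + 821*sqrt(10)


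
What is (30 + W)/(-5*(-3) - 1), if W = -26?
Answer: 2/7 ≈ 0.28571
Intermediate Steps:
(30 + W)/(-5*(-3) - 1) = (30 - 26)/(-5*(-3) - 1) = 4/(15 - 1) = 4/14 = 4*(1/14) = 2/7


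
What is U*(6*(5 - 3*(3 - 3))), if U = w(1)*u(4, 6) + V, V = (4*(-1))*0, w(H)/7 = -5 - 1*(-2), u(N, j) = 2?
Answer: -1260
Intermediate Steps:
w(H) = -21 (w(H) = 7*(-5 - 1*(-2)) = 7*(-5 + 2) = 7*(-3) = -21)
V = 0 (V = -4*0 = 0)
U = -42 (U = -21*2 + 0 = -42 + 0 = -42)
U*(6*(5 - 3*(3 - 3))) = -252*(5 - 3*(3 - 3)) = -252*(5 - 3*0) = -252*(5 + 0) = -252*5 = -42*30 = -1260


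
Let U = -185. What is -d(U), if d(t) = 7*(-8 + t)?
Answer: 1351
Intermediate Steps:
d(t) = -56 + 7*t
-d(U) = -(-56 + 7*(-185)) = -(-56 - 1295) = -1*(-1351) = 1351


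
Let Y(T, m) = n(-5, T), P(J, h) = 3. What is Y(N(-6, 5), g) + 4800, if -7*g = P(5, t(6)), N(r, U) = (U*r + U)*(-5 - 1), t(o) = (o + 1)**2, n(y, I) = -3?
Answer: 4797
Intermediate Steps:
t(o) = (1 + o)**2
N(r, U) = -6*U - 6*U*r (N(r, U) = (U + U*r)*(-6) = -6*U - 6*U*r)
g = -3/7 (g = -1/7*3 = -3/7 ≈ -0.42857)
Y(T, m) = -3
Y(N(-6, 5), g) + 4800 = -3 + 4800 = 4797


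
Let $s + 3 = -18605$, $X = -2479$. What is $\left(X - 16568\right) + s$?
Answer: $-37655$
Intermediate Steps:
$s = -18608$ ($s = -3 - 18605 = -18608$)
$\left(X - 16568\right) + s = \left(-2479 - 16568\right) - 18608 = -19047 - 18608 = -37655$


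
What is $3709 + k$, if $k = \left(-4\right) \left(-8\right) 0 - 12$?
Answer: $3697$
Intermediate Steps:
$k = -12$ ($k = 32 \cdot 0 - 12 = 0 - 12 = -12$)
$3709 + k = 3709 - 12 = 3697$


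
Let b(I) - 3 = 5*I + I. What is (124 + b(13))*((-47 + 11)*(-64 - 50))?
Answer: 841320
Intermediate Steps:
b(I) = 3 + 6*I (b(I) = 3 + (5*I + I) = 3 + 6*I)
(124 + b(13))*((-47 + 11)*(-64 - 50)) = (124 + (3 + 6*13))*((-47 + 11)*(-64 - 50)) = (124 + (3 + 78))*(-36*(-114)) = (124 + 81)*4104 = 205*4104 = 841320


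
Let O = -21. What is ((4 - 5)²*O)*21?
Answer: -441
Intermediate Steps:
((4 - 5)²*O)*21 = ((4 - 5)²*(-21))*21 = ((-1)²*(-21))*21 = (1*(-21))*21 = -21*21 = -441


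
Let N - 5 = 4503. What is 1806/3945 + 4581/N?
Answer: 8737831/5928020 ≈ 1.4740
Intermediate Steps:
N = 4508 (N = 5 + 4503 = 4508)
1806/3945 + 4581/N = 1806/3945 + 4581/4508 = 1806*(1/3945) + 4581*(1/4508) = 602/1315 + 4581/4508 = 8737831/5928020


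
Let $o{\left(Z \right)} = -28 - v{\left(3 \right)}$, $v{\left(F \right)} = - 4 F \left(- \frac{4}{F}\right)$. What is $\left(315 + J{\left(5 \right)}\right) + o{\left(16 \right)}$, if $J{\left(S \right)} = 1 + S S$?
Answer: $297$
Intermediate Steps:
$J{\left(S \right)} = 1 + S^{2}$
$v{\left(F \right)} = 16$
$o{\left(Z \right)} = -44$ ($o{\left(Z \right)} = -28 - 16 = -44$)
$\left(315 + J{\left(5 \right)}\right) + o{\left(16 \right)} = \left(315 + \left(1 + 5^{2}\right)\right) - 44 = \left(315 + \left(1 + 25\right)\right) - 44 = \left(315 + 26\right) - 44 = 341 - 44 = 297$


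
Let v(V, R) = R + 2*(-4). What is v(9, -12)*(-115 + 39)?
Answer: 1520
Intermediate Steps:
v(V, R) = -8 + R (v(V, R) = R - 8 = -8 + R)
v(9, -12)*(-115 + 39) = (-8 - 12)*(-115 + 39) = -20*(-76) = 1520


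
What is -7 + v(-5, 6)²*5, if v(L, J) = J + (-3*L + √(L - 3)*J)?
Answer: 758 + 2520*I*√2 ≈ 758.0 + 3563.8*I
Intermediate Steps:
v(L, J) = J - 3*L + J*√(-3 + L) (v(L, J) = J + (-3*L + √(-3 + L)*J) = J + (-3*L + J*√(-3 + L)) = J - 3*L + J*√(-3 + L))
-7 + v(-5, 6)²*5 = -7 + (6 - 3*(-5) + 6*√(-3 - 5))²*5 = -7 + (6 + 15 + 6*√(-8))²*5 = -7 + (6 + 15 + 6*(2*I*√2))²*5 = -7 + (6 + 15 + 12*I*√2)²*5 = -7 + (21 + 12*I*√2)²*5 = -7 + 5*(21 + 12*I*√2)²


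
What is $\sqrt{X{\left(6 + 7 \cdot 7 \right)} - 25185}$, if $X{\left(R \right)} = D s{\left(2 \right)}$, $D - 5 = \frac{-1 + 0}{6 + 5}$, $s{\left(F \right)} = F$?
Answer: $\frac{i \sqrt{3046197}}{11} \approx 158.67 i$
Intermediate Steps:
$D = \frac{54}{11}$ ($D = 5 + \frac{-1 + 0}{6 + 5} = 5 - \frac{1}{11} = \frac{54}{11} \approx 4.9091$)
$X{\left(R \right)} = \frac{108}{11}$ ($X{\left(R \right)} = \frac{54}{11} \cdot 2 = \frac{108}{11}$)
$\sqrt{X{\left(6 + 7 \cdot 7 \right)} - 25185} = \sqrt{\frac{108}{11} - 25185} = \sqrt{- \frac{276927}{11}} = \frac{i \sqrt{3046197}}{11}$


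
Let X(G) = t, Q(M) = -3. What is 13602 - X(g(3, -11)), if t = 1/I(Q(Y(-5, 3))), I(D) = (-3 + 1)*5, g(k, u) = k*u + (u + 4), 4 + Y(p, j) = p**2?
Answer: 136021/10 ≈ 13602.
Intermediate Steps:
Y(p, j) = -4 + p**2
g(k, u) = 4 + u + k*u (g(k, u) = k*u + (4 + u) = 4 + u + k*u)
I(D) = -10 (I(D) = -2*5 = -10)
t = -1/10 (t = 1/(-10) = -1/10 ≈ -0.10000)
X(G) = -1/10
13602 - X(g(3, -11)) = 13602 - 1*(-1/10) = 13602 + 1/10 = 136021/10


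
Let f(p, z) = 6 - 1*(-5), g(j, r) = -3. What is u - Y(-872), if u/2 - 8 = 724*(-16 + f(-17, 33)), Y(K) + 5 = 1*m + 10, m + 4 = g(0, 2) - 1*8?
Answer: -7214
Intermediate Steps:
m = -15 (m = -4 + (-3 - 1*8) = -4 + (-3 - 8) = -4 - 11 = -15)
f(p, z) = 11 (f(p, z) = 6 + 5 = 11)
Y(K) = -10 (Y(K) = -5 + (1*(-15) + 10) = -5 + (-15 + 10) = -5 - 5 = -10)
u = -7224 (u = 16 + 2*(724*(-16 + 11)) = 16 + 2*(724*(-5)) = 16 + 2*(-3620) = 16 - 7240 = -7224)
u - Y(-872) = -7224 - 1*(-10) = -7224 + 10 = -7214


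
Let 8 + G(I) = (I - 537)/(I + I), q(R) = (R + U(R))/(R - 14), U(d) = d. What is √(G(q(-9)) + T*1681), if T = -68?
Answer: I*√4127709/6 ≈ 338.61*I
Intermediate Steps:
q(R) = 2*R/(-14 + R) (q(R) = (R + R)/(R - 14) = (2*R)/(-14 + R) = 2*R/(-14 + R))
G(I) = -8 + (-537 + I)/(2*I) (G(I) = -8 + (I - 537)/(I + I) = -8 + (-537 + I)/((2*I)) = -8 + (-537 + I)*(1/(2*I)) = -8 + (-537 + I)/(2*I))
√(G(q(-9)) + T*1681) = √(3*(-179 - 10*(-9)/(-14 - 9))/(2*((2*(-9)/(-14 - 9)))) - 68*1681) = √(3*(-179 - 10*(-9)/(-23))/(2*((2*(-9)/(-23)))) - 114308) = √(3*(-179 - 10*(-9)*(-1)/23)/(2*((2*(-9)*(-1/23)))) - 114308) = √(3*(-179 - 5*18/23)/(2*(18/23)) - 114308) = √((3/2)*(23/18)*(-179 - 90/23) - 114308) = √((3/2)*(23/18)*(-4207/23) - 114308) = √(-4207/12 - 114308) = √(-1375903/12) = I*√4127709/6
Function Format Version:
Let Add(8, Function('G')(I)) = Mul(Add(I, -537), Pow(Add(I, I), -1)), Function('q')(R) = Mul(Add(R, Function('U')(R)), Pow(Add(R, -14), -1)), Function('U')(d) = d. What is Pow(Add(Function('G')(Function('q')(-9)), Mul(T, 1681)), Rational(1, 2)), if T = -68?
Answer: Mul(Rational(1, 6), I, Pow(4127709, Rational(1, 2))) ≈ Mul(338.61, I)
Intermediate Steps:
Function('q')(R) = Mul(2, R, Pow(Add(-14, R), -1)) (Function('q')(R) = Mul(Add(R, R), Pow(Add(R, -14), -1)) = Mul(Mul(2, R), Pow(Add(-14, R), -1)) = Mul(2, R, Pow(Add(-14, R), -1)))
Function('G')(I) = Add(-8, Mul(Rational(1, 2), Pow(I, -1), Add(-537, I))) (Function('G')(I) = Add(-8, Mul(Add(I, -537), Pow(Add(I, I), -1))) = Add(-8, Mul(Add(-537, I), Pow(Mul(2, I), -1))) = Add(-8, Mul(Add(-537, I), Mul(Rational(1, 2), Pow(I, -1)))) = Add(-8, Mul(Rational(1, 2), Pow(I, -1), Add(-537, I))))
Pow(Add(Function('G')(Function('q')(-9)), Mul(T, 1681)), Rational(1, 2)) = Pow(Add(Mul(Rational(3, 2), Pow(Mul(2, -9, Pow(Add(-14, -9), -1)), -1), Add(-179, Mul(-5, Mul(2, -9, Pow(Add(-14, -9), -1))))), Mul(-68, 1681)), Rational(1, 2)) = Pow(Add(Mul(Rational(3, 2), Pow(Mul(2, -9, Pow(-23, -1)), -1), Add(-179, Mul(-5, Mul(2, -9, Pow(-23, -1))))), -114308), Rational(1, 2)) = Pow(Add(Mul(Rational(3, 2), Pow(Mul(2, -9, Rational(-1, 23)), -1), Add(-179, Mul(-5, Mul(2, -9, Rational(-1, 23))))), -114308), Rational(1, 2)) = Pow(Add(Mul(Rational(3, 2), Pow(Rational(18, 23), -1), Add(-179, Mul(-5, Rational(18, 23)))), -114308), Rational(1, 2)) = Pow(Add(Mul(Rational(3, 2), Rational(23, 18), Add(-179, Rational(-90, 23))), -114308), Rational(1, 2)) = Pow(Add(Mul(Rational(3, 2), Rational(23, 18), Rational(-4207, 23)), -114308), Rational(1, 2)) = Pow(Add(Rational(-4207, 12), -114308), Rational(1, 2)) = Pow(Rational(-1375903, 12), Rational(1, 2)) = Mul(Rational(1, 6), I, Pow(4127709, Rational(1, 2)))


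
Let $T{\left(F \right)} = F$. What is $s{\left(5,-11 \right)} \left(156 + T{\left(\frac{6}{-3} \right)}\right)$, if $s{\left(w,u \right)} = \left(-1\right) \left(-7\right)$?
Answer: $1078$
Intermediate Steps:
$s{\left(w,u \right)} = 7$
$s{\left(5,-11 \right)} \left(156 + T{\left(\frac{6}{-3} \right)}\right) = 7 \left(156 + \frac{6}{-3}\right) = 7 \left(156 + 6 \left(- \frac{1}{3}\right)\right) = 7 \left(156 - 2\right) = 7 \cdot 154 = 1078$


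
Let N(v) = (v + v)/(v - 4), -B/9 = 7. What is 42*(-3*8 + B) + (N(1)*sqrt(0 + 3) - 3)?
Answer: -3657 - 2*sqrt(3)/3 ≈ -3658.2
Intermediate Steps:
B = -63 (B = -9*7 = -63)
N(v) = 2*v/(-4 + v) (N(v) = (2*v)/(-4 + v) = 2*v/(-4 + v))
42*(-3*8 + B) + (N(1)*sqrt(0 + 3) - 3) = 42*(-3*8 - 63) + ((2*1/(-4 + 1))*sqrt(0 + 3) - 3) = 42*(-24 - 63) + ((2*1/(-3))*sqrt(3) - 3) = 42*(-87) + ((2*1*(-1/3))*sqrt(3) - 3) = -3654 + (-2*sqrt(3)/3 - 3) = -3654 + (-3 - 2*sqrt(3)/3) = -3657 - 2*sqrt(3)/3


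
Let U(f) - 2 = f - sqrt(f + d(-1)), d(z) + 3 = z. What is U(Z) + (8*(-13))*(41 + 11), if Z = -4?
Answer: -5410 - 2*I*sqrt(2) ≈ -5410.0 - 2.8284*I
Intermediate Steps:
d(z) = -3 + z
U(f) = 2 + f - sqrt(-4 + f) (U(f) = 2 + (f - sqrt(f + (-3 - 1))) = 2 + (f - sqrt(f - 4)) = 2 + (f - sqrt(-4 + f)) = 2 + f - sqrt(-4 + f))
U(Z) + (8*(-13))*(41 + 11) = (2 - 4 - sqrt(-4 - 4)) + (8*(-13))*(41 + 11) = (2 - 4 - sqrt(-8)) - 104*52 = (2 - 4 - 2*I*sqrt(2)) - 5408 = (-2 - 2*I*sqrt(2)) - 5408 = -5410 - 2*I*sqrt(2)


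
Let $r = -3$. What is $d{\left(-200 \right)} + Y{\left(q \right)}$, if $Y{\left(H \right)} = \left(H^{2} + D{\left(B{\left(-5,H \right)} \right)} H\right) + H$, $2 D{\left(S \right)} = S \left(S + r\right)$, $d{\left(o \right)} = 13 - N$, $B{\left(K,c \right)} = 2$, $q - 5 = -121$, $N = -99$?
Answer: $13568$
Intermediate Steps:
$q = -116$ ($q = 5 - 121 = -116$)
$d{\left(o \right)} = 112$ ($d{\left(o \right)} = 13 - -99 = 13 + 99 = 112$)
$D{\left(S \right)} = \frac{S \left(-3 + S\right)}{2}$ ($D{\left(S \right)} = \frac{S \left(S - 3\right)}{2} = \frac{S \left(-3 + S\right)}{2}$)
$Y{\left(H \right)} = H^{2}$ ($Y{\left(H \right)} = \left(H^{2} + \frac{1}{2} \cdot 2 \left(-3 + 2\right) H\right) + H = \left(H^{2} + \frac{1}{2} \cdot 2 \left(-1\right) H\right) + H = \left(H^{2} - H\right) + H = H^{2}$)
$d{\left(-200 \right)} + Y{\left(q \right)} = 112 + \left(-116\right)^{2} = 112 + 13456 = 13568$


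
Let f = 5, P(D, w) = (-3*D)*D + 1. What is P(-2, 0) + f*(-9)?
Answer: -56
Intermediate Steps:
P(D, w) = 1 - 3*D**2 (P(D, w) = -3*D**2 + 1 = 1 - 3*D**2)
P(-2, 0) + f*(-9) = (1 - 3*(-2)**2) + 5*(-9) = (1 - 3*4) - 45 = (1 - 12) - 45 = -11 - 45 = -56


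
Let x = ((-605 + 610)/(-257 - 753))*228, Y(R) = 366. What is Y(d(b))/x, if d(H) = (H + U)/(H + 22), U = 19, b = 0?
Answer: -6161/19 ≈ -324.26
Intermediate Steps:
d(H) = (19 + H)/(22 + H) (d(H) = (H + 19)/(H + 22) = (19 + H)/(22 + H))
x = -114/101 (x = (5/(-1010))*228 = (5*(-1/1010))*228 = -1/202*228 = -114/101 ≈ -1.1287)
Y(d(b))/x = 366/(-114/101) = 366*(-101/114) = -6161/19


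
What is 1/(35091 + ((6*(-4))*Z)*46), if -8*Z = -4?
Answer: 1/34539 ≈ 2.8953e-5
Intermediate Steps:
Z = 1/2 (Z = -1/8*(-4) = 1/2 ≈ 0.50000)
1/(35091 + ((6*(-4))*Z)*46) = 1/(35091 + ((6*(-4))*(1/2))*46) = 1/(35091 - 24*1/2*46) = 1/(35091 - 12*46) = 1/(35091 - 552) = 1/34539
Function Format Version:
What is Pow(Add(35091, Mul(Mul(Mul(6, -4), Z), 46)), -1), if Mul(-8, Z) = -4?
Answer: Rational(1, 34539) ≈ 2.8953e-5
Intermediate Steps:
Z = Rational(1, 2) (Z = Mul(Rational(-1, 8), -4) = Rational(1, 2) ≈ 0.50000)
Pow(Add(35091, Mul(Mul(Mul(6, -4), Z), 46)), -1) = Pow(Add(35091, Mul(Mul(Mul(6, -4), Rational(1, 2)), 46)), -1) = Pow(Add(35091, Mul(Mul(-24, Rational(1, 2)), 46)), -1) = Pow(Add(35091, Mul(-12, 46)), -1) = Pow(Add(35091, -552), -1) = Pow(34539, -1) = Rational(1, 34539)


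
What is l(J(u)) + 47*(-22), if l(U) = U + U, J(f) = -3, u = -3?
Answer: -1040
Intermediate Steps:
l(U) = 2*U
l(J(u)) + 47*(-22) = 2*(-3) + 47*(-22) = -6 - 1034 = -1040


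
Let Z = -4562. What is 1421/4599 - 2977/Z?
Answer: 2881975/2997234 ≈ 0.96154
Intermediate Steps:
1421/4599 - 2977/Z = 1421/4599 - 2977/(-4562) = 1421*(1/4599) - 2977*(-1/4562) = 203/657 + 2977/4562 = 2881975/2997234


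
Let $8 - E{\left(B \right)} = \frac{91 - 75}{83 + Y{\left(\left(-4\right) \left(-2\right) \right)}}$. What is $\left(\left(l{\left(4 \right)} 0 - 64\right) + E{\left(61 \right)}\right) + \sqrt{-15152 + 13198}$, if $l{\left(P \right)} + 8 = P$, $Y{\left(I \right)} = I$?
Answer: $- \frac{5112}{91} + i \sqrt{1954} \approx -56.176 + 44.204 i$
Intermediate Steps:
$l{\left(P \right)} = -8 + P$
$E{\left(B \right)} = \frac{712}{91}$ ($E{\left(B \right)} = 8 - \frac{91 - 75}{83 - -8} = 8 - \frac{16}{83 + 8} = 8 - \frac{16}{91} = \frac{712}{91}$)
$\left(\left(l{\left(4 \right)} 0 - 64\right) + E{\left(61 \right)}\right) + \sqrt{-15152 + 13198} = \left(\left(\left(-8 + 4\right) 0 - 64\right) + \frac{712}{91}\right) + \sqrt{-15152 + 13198} = \left(\left(\left(-4\right) 0 - 64\right) + \frac{712}{91}\right) + \sqrt{-1954} = \left(\left(0 - 64\right) + \frac{712}{91}\right) + i \sqrt{1954} = \left(-64 + \frac{712}{91}\right) + i \sqrt{1954} = - \frac{5112}{91} + i \sqrt{1954}$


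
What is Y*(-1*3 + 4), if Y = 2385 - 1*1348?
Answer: 1037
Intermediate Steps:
Y = 1037 (Y = 2385 - 1348 = 1037)
Y*(-1*3 + 4) = 1037*(-1*3 + 4) = 1037*(-3 + 4) = 1037*1 = 1037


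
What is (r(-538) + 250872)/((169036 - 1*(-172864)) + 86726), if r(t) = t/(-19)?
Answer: 2383553/4071947 ≈ 0.58536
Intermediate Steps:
r(t) = -t/19 (r(t) = t*(-1/19) = -t/19)
(r(-538) + 250872)/((169036 - 1*(-172864)) + 86726) = (-1/19*(-538) + 250872)/((169036 - 1*(-172864)) + 86726) = (538/19 + 250872)/((169036 + 172864) + 86726) = 4767106/(19*(341900 + 86726)) = (4767106/19)/428626 = (4767106/19)*(1/428626) = 2383553/4071947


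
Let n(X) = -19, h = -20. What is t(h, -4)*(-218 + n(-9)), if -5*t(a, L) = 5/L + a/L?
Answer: 711/4 ≈ 177.75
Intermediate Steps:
t(a, L) = -1/L - a/(5*L) (t(a, L) = -(5/L + a/L)/5 = -1/L - a/(5*L))
t(h, -4)*(-218 + n(-9)) = ((⅕)*(-5 - 1*(-20))/(-4))*(-218 - 19) = ((⅕)*(-¼)*(-5 + 20))*(-237) = ((⅕)*(-¼)*15)*(-237) = -¾*(-237) = 711/4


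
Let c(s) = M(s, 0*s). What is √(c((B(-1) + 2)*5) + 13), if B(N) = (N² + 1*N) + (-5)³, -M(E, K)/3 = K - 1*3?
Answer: √22 ≈ 4.6904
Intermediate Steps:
M(E, K) = 9 - 3*K (M(E, K) = -3*(K - 1*3) = -3*(K - 3) = -3*(-3 + K) = 9 - 3*K)
B(N) = -125 + N + N² (B(N) = (N² + N) - 125 = (N + N²) - 125 = -125 + N + N²)
c(s) = 9 (c(s) = 9 - 0*s = 9 - 3*0 = 9 + 0 = 9)
√(c((B(-1) + 2)*5) + 13) = √(9 + 13) = √22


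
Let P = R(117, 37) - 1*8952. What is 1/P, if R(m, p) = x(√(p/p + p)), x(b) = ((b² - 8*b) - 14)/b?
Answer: -5320/47667191 - 3*√38/381337528 ≈ -0.00011166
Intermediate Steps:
x(b) = (-14 + b² - 8*b)/b
R(m, p) = -8 + √(1 + p) - 14/√(1 + p) (R(m, p) = -8 + √(p/p + p) - 14/√(p/p + p) = -8 + √(1 + p) - 14/√(1 + p))
P = -8952 + √38*(24 - 8*√38)/38 (P = (-13 + 37 - 8*√(1 + 37))/√(1 + 37) - 1*8952 = (-13 + 37 - 8*√38)/√38 - 8952 = (√38/38)*(24 - 8*√38) - 8952 = √38*(24 - 8*√38)/38 - 8952 = -8952 + √38*(24 - 8*√38)/38 ≈ -8956.1)
1/P = 1/(-8960 + 12*√38/19)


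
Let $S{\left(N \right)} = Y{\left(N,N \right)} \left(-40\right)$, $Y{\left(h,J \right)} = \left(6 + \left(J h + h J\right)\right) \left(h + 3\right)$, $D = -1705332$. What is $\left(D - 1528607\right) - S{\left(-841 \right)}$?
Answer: $-47419553299$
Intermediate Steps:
$Y{\left(h,J \right)} = \left(3 + h\right) \left(6 + 2 J h\right)$ ($Y{\left(h,J \right)} = \left(6 + \left(J h + J h\right)\right) \left(3 + h\right) = \left(6 + 2 J h\right) \left(3 + h\right) = \left(3 + h\right) \left(6 + 2 J h\right)$)
$S{\left(N \right)} = -720 - 240 N - 240 N^{2} - 80 N^{3}$ ($S{\left(N \right)} = \left(18 + 6 N + 2 N N^{2} + 6 N N\right) \left(-40\right) = \left(18 + 6 N + 2 N^{3} + 6 N^{2}\right) \left(-40\right) = \left(18 + 2 N^{3} + 6 N + 6 N^{2}\right) \left(-40\right) = -720 - 240 N - 240 N^{2} - 80 N^{3}$)
$\left(D - 1528607\right) - S{\left(-841 \right)} = \left(-1705332 - 1528607\right) - \left(-720 - -201840 - 240 \left(-841\right)^{2} - 80 \left(-841\right)^{3}\right) = \left(-1705332 - 1528607\right) - \left(-720 + 201840 - 169747440 - -47585865680\right) = -3233939 - \left(-720 + 201840 - 169747440 + 47585865680\right) = -3233939 - 47416319360 = -47419553299$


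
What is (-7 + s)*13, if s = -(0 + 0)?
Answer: -91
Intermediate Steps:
s = 0 (s = -1*0 = 0)
(-7 + s)*13 = (-7 + 0)*13 = -7*13 = -91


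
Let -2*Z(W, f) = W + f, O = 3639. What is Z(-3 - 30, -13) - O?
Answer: -3616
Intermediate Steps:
Z(W, f) = -W/2 - f/2 (Z(W, f) = -(W + f)/2 = -W/2 - f/2)
Z(-3 - 30, -13) - O = (-(-3 - 30)/2 - ½*(-13)) - 1*3639 = (-½*(-33) + 13/2) - 3639 = (33/2 + 13/2) - 3639 = 23 - 3639 = -3616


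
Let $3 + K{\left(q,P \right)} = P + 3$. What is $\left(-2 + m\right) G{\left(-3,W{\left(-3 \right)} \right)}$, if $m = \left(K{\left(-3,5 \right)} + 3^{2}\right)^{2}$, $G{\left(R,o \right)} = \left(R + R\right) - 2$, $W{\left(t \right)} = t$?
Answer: $-1552$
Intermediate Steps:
$K{\left(q,P \right)} = P$ ($K{\left(q,P \right)} = -3 + \left(P + 3\right) = -3 + \left(3 + P\right) = P$)
$G{\left(R,o \right)} = -2 + 2 R$ ($G{\left(R,o \right)} = 2 R - 2 = -2 + 2 R$)
$m = 196$ ($m = \left(5 + 3^{2}\right)^{2} = \left(5 + 9\right)^{2} = 14^{2} = 196$)
$\left(-2 + m\right) G{\left(-3,W{\left(-3 \right)} \right)} = \left(-2 + 196\right) \left(-2 + 2 \left(-3\right)\right) = 194 \left(-2 - 6\right) = 194 \left(-8\right) = -1552$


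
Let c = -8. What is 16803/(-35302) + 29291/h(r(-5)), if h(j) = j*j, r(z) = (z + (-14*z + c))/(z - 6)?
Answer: 6582270725/6036642 ≈ 1090.4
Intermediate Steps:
r(z) = (-8 - 13*z)/(-6 + z) (r(z) = (z + (-14*z - 8))/(z - 6) = (z + (-8 - 14*z))/(-6 + z) = (-8 - 13*z)/(-6 + z))
h(j) = j²
16803/(-35302) + 29291/h(r(-5)) = 16803/(-35302) + 29291/(((-8 - 13*(-5))/(-6 - 5))²) = 16803*(-1/35302) + 29291/(((-8 + 65)/(-11))²) = -16803/35302 + 29291/((-1/11*57)²) = -16803/35302 + 29291/((-57/11)²) = -16803/35302 + 29291/(3249/121) = -16803/35302 + 29291*(121/3249) = -16803/35302 + 3544211/3249 = 6582270725/6036642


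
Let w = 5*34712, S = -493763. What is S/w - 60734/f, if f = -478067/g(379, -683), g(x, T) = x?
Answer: 3758984566039/82973308520 ≈ 45.304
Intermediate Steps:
w = 173560
f = -478067/379 ≈ -1261.4
S/w - 60734/f = -493763/173560 - 60734/(-478067/379) = -493763*1/173560 - 60734*(-379/478067) = -493763/173560 + 23018186/478067 = 3758984566039/82973308520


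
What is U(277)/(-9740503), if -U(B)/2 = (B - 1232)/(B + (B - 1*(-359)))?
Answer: -1910/8893079239 ≈ -2.1477e-7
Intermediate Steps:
U(B) = -2*(-1232 + B)/(359 + 2*B) (U(B) = -2*(B - 1232)/(B + (B - 1*(-359))) = -2*(-1232 + B)/(B + (B + 359)) = -2*(-1232 + B)/(B + (359 + B)) = -2*(-1232 + B)/(359 + 2*B))
U(277)/(-9740503) = (2*(1232 - 1*277)/(359 + 2*277))/(-9740503) = (2*(1232 - 277)/(359 + 554))*(-1/9740503) = (2*955/913)*(-1/9740503) = (2*(1/913)*955)*(-1/9740503) = (1910/913)*(-1/9740503) = -1910/8893079239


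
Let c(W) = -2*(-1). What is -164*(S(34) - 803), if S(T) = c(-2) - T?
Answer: 136940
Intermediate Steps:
c(W) = 2
S(T) = 2 - T
-164*(S(34) - 803) = -164*((2 - 1*34) - 803) = -164*((2 - 34) - 803) = -164*(-32 - 803) = -164*(-835) = 136940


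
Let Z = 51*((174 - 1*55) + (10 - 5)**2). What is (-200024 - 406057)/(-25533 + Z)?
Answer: 202027/6063 ≈ 33.321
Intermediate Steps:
Z = 7344 (Z = 51*((174 - 55) + 5**2) = 51*(119 + 25) = 51*144 = 7344)
(-200024 - 406057)/(-25533 + Z) = (-200024 - 406057)/(-25533 + 7344) = -606081/(-18189) = -606081*(-1/18189) = 202027/6063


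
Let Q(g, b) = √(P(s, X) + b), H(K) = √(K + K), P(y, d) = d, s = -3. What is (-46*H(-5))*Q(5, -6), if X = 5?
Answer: 46*√10 ≈ 145.46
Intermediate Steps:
H(K) = √2*√K (H(K) = √(2*K) = √2*√K)
Q(g, b) = √(5 + b)
(-46*H(-5))*Q(5, -6) = (-46*√2*√(-5))*√(5 - 6) = (-46*√2*I*√5)*√(-1) = (-46*I*√10)*I = 46*√10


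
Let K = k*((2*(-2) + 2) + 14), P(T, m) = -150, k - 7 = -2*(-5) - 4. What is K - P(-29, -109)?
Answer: 306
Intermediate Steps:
k = 13 (k = 7 + (-2*(-5) - 4) = 7 + (10 - 4) = 7 + 6 = 13)
K = 156 (K = 13*((2*(-2) + 2) + 14) = 13*((-4 + 2) + 14) = 13*(-2 + 14) = 13*12 = 156)
K - P(-29, -109) = 156 - 1*(-150) = 156 + 150 = 306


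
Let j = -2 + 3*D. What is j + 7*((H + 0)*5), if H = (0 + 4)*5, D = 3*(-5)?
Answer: 653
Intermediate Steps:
D = -15
H = 20 (H = 4*5 = 20)
j = -47 (j = -2 + 3*(-15) = -2 - 45 = -47)
j + 7*((H + 0)*5) = -47 + 7*((20 + 0)*5) = -47 + 7*(20*5) = -47 + 7*100 = -47 + 700 = 653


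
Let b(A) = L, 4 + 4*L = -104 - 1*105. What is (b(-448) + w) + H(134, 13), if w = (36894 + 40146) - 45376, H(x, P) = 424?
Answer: 128139/4 ≈ 32035.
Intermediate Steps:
w = 31664 (w = 77040 - 45376 = 31664)
L = -213/4 (L = -1 + (-104 - 1*105)/4 = -1 + (-104 - 105)/4 = -1 + (¼)*(-209) = -1 - 209/4 = -213/4 ≈ -53.250)
b(A) = -213/4
(b(-448) + w) + H(134, 13) = (-213/4 + 31664) + 424 = 126443/4 + 424 = 128139/4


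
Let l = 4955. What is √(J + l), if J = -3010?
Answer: √1945 ≈ 44.102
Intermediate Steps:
√(J + l) = √(-3010 + 4955) = √1945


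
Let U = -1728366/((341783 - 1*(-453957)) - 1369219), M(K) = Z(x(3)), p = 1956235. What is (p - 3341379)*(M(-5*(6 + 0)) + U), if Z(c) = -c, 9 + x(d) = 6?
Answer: -4777088782632/573479 ≈ -8.3300e+6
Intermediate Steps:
x(d) = -3 (x(d) = -9 + 6 = -3)
M(K) = 3 (M(K) = -1*(-3) = 3)
U = 1728366/573479 (U = -1728366/((341783 + 453957) - 1369219) = -1728366/(795740 - 1369219) = -1728366/(-573479) = -1728366*(-1/573479) = 1728366/573479 ≈ 3.0138)
(p - 3341379)*(M(-5*(6 + 0)) + U) = (1956235 - 3341379)*(3 + 1728366/573479) = -1385144*3448803/573479 = -4777088782632/573479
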